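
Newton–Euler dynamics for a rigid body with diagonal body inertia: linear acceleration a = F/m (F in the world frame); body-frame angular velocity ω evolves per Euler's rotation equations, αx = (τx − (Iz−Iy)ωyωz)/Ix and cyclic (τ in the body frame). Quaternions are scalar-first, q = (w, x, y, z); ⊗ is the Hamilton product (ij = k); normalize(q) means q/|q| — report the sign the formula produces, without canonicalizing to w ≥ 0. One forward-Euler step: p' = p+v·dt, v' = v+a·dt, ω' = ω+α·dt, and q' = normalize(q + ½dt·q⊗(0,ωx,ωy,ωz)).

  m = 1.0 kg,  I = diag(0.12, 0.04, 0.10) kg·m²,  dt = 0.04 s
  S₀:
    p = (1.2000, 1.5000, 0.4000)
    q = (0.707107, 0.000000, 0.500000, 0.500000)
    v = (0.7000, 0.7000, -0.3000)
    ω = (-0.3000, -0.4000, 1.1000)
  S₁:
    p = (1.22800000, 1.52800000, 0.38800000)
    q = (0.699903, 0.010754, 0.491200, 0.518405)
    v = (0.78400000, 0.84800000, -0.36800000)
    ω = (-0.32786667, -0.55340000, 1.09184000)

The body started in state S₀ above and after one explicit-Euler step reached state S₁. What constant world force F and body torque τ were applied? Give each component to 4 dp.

F = (2.1000, 3.7000, -1.7000)
τ = (-0.1100, -0.1600, -0.0300)

velocity change Δv = (0.08400000, 0.14800000, -0.06800000)
m·(v₁−v₀)/dt = (2.1000, 3.7000, -1.7000)
rate change Δω = (-0.02786667, -0.15340000, -0.00816000)
ω₀×(Iω₀) = (-0.0264, -0.0066, -0.0096)
τ = I·(Δω/dt) + ω₀×(Iω₀) = (-0.1100, -0.1600, -0.0300)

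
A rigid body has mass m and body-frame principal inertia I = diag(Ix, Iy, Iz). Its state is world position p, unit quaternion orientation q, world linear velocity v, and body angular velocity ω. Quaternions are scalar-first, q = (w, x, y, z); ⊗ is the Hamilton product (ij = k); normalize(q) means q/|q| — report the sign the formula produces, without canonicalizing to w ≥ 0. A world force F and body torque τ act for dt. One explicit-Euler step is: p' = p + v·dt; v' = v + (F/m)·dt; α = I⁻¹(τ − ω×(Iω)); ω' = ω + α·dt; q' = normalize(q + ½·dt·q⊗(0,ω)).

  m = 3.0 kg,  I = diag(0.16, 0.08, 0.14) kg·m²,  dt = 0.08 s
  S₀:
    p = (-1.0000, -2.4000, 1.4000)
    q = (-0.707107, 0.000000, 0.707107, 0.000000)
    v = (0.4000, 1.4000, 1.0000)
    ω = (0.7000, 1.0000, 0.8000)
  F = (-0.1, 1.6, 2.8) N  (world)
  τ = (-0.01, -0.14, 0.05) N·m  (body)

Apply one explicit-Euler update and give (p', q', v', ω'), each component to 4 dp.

p' = (-0.9680, -2.2880, 1.4800)
q' = (-0.7341, 0.0028, 0.6777, -0.0424)
v' = (0.3973, 1.4427, 1.0747)
ω' = (0.6710, 0.8488, 0.8606)

precession coupling ω×(Iω) = (0.0480, 0.0112, -0.0560)
α = I⁻¹(τ − ω×Iω) = (-0.3625, -1.8900, 0.7571)
new body rate ω' = (0.6710, 0.8488, 0.8606)
Hamilton product q⊗(0,ω) = (-0.7071070, 0.0707107, -0.7071070, -1.0606605)
q + ½dt·q⊗(0,ω), renormalized = (-0.7341, 0.0028, 0.6777, -0.0424)
p + v·dt = (-0.9680, -2.2880, 1.4800)
v + (F/m)dt = (0.3973, 1.4427, 1.0747)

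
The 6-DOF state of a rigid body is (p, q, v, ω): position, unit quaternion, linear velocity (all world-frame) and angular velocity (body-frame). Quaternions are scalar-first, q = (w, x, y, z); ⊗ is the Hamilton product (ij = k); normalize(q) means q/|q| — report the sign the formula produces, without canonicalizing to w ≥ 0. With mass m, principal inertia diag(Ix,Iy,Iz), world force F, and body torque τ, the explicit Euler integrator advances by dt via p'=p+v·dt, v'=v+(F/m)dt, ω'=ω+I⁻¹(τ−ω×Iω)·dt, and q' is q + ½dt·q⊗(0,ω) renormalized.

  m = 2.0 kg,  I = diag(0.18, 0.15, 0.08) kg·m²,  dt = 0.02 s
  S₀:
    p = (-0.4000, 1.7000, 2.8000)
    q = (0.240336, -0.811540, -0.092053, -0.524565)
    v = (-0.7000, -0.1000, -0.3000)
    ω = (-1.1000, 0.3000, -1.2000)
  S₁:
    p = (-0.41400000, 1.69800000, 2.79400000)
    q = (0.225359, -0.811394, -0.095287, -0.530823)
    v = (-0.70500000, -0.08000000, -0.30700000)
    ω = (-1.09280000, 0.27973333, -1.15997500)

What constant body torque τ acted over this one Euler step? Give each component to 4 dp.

τ = (0.0900, -0.0200, 0.1700)

Δω = ω₁−ω₀ = (0.00720000, -0.02026667, 0.04002500)
I·α + gyro = (0.0900, -0.0200, 0.1700)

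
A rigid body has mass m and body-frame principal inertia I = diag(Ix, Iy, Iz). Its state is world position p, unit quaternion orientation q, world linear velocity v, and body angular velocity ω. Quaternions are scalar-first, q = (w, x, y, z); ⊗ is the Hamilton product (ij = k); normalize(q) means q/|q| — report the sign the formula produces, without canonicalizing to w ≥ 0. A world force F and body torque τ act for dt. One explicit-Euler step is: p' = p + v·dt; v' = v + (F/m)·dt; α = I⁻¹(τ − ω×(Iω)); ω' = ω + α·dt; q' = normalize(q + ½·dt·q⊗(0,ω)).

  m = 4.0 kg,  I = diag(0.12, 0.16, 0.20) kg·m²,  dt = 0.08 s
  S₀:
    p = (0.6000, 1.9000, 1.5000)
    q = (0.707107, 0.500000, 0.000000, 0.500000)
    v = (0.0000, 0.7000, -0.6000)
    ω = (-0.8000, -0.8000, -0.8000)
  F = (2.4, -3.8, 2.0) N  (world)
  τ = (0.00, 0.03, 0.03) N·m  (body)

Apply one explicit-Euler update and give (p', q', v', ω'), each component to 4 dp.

angular accel α = (-0.2133, 0.5075, 0.0220)
new body rate ω' = (-0.8171, -0.7594, -0.7982)
q⊗(0,ω) = (0.8000000, -0.1656856, -0.5656856, -0.9656856)
q' = normalize(q + ½dt·q⊗(0,ω)) = (0.7380, 0.4926, -0.0226, 0.4607)
a = F/m = (0.6000, -0.9500, 0.5000)
new position p' = (0.6000, 1.9560, 1.4520)
v + (F/m)dt = (0.0480, 0.6240, -0.5600)

p' = (0.6000, 1.9560, 1.4520)
q' = (0.7380, 0.4926, -0.0226, 0.4607)
v' = (0.0480, 0.6240, -0.5600)
ω' = (-0.8171, -0.7594, -0.7982)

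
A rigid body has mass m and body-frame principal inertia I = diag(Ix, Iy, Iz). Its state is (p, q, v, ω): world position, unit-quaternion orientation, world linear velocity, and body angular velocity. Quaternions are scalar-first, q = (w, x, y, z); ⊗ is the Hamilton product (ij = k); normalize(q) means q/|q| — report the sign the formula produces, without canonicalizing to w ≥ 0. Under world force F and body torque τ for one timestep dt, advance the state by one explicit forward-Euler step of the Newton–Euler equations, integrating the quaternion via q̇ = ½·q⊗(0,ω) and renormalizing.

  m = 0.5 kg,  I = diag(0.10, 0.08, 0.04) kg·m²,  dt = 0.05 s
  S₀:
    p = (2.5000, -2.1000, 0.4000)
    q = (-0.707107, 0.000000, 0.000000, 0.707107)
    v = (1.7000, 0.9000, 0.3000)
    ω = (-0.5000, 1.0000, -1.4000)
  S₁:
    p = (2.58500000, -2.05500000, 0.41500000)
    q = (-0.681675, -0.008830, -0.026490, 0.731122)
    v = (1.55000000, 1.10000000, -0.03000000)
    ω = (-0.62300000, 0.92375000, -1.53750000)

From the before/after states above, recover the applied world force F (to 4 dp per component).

v₁ − v₀ = (-0.15000000, 0.20000000, -0.33000000)
F = m·Δv/dt = (-1.5000, 2.0000, -3.3000)

F = (-1.5000, 2.0000, -3.3000)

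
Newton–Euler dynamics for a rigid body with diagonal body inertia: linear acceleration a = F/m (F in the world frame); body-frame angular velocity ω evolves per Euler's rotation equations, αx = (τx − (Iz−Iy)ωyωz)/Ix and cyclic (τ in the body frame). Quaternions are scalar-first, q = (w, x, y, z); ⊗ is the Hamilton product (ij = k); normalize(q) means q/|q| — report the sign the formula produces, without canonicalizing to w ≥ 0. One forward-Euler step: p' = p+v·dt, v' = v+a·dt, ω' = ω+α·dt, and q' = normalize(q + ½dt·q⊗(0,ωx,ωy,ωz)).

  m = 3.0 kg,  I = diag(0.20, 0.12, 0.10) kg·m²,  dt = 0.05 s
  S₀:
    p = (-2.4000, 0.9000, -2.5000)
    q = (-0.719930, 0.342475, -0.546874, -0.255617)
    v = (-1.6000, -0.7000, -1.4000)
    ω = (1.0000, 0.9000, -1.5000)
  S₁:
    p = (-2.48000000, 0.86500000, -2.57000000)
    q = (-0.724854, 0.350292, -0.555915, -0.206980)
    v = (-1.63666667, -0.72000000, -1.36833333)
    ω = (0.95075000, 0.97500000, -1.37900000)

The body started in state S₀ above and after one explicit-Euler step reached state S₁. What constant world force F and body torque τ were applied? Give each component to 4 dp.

F = (-2.2000, -1.2000, 1.9000)
τ = (-0.1700, 0.0300, 0.1700)

v₁ − v₀ = (-0.03666667, -0.02000000, 0.03166667)
F = m·Δv/dt = (-2.2000, -1.2000, 1.9000)
rate change Δω = (-0.04925000, 0.07500000, 0.12100000)
I·α + gyro = (-0.1700, 0.0300, 0.1700)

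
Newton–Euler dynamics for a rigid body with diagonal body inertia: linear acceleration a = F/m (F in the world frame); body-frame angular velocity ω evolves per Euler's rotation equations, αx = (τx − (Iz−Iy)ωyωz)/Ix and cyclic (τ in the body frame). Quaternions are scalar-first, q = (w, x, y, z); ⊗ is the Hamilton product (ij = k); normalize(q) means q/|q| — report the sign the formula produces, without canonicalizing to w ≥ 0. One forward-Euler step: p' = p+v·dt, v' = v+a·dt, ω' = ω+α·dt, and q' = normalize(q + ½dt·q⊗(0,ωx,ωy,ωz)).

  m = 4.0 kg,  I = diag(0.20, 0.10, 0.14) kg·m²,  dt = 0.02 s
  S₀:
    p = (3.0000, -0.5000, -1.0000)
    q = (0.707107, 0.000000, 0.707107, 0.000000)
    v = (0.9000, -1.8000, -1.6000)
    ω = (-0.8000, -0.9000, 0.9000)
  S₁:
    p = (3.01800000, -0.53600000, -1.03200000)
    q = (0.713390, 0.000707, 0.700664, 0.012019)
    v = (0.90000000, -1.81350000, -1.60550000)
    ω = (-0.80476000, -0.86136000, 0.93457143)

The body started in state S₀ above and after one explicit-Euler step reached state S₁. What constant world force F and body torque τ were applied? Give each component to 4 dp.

Δω = ω₁−ω₀ = (-0.00476000, 0.03864000, 0.03457143)
precession coupling = (-0.0324, -0.0432, -0.0720)
τ = I·(Δω/dt) + ω₀×(Iω₀) = (-0.0800, 0.1500, 0.1700)
Δv = v₁−v₀ = (0.00000000, -0.01350000, -0.00550000)
F = m·Δv/dt = (0.0000, -2.7000, -1.1000)

F = (0.0000, -2.7000, -1.1000)
τ = (-0.0800, 0.1500, 0.1700)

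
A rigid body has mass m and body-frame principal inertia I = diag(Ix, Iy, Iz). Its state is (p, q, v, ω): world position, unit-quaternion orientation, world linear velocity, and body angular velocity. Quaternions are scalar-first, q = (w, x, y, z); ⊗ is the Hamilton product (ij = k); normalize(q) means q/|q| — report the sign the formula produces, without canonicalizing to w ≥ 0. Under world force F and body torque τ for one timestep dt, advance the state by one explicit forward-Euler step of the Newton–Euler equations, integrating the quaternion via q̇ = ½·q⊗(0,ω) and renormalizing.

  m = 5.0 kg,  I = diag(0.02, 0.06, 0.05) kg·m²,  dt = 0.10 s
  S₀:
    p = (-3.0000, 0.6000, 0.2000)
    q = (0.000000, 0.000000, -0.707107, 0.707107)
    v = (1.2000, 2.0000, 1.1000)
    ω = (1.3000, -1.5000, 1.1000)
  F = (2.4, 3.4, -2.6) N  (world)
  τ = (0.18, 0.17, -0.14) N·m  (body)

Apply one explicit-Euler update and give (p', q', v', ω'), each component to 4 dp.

precession coupling ω×(Iω) = (0.0165, -0.0429, -0.0780)
(τ − ω×Iω)/I = (8.1750, 3.5483, -1.2400)
new body rate ω' = (2.1175, -1.1452, 0.9760)
q⊗(0,ω) = (-1.8384782, 0.2828428, 0.9192391, 0.9192391)
updated quaternion q' = (-0.0913, 0.0141, -0.6569, 0.7483)
linear accel F/m = (0.4800, 0.6800, -0.5200)
p + v·dt = (-2.8800, 0.8000, 0.3100)
new velocity v' = (1.2480, 2.0680, 1.0480)

p' = (-2.8800, 0.8000, 0.3100)
q' = (-0.0913, 0.0141, -0.6569, 0.7483)
v' = (1.2480, 2.0680, 1.0480)
ω' = (2.1175, -1.1452, 0.9760)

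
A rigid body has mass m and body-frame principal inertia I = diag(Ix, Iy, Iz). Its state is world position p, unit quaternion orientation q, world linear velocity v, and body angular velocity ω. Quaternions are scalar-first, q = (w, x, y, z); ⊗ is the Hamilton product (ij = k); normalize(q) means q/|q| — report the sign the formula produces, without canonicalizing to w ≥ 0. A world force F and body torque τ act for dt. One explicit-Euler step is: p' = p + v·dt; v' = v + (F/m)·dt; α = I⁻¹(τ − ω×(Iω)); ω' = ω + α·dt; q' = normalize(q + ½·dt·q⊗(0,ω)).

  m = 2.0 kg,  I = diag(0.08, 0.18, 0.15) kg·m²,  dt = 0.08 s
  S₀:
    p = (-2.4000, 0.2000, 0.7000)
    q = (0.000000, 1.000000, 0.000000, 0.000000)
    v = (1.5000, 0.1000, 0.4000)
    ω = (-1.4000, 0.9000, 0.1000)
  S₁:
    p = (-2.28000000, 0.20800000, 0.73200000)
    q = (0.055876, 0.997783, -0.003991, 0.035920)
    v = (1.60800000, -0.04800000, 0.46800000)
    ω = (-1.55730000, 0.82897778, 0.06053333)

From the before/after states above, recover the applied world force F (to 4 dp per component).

F = (2.7000, -3.7000, 1.7000)

v₁ − v₀ = (0.10800000, -0.14800000, 0.06800000)
F = m·Δv/dt = (2.7000, -3.7000, 1.7000)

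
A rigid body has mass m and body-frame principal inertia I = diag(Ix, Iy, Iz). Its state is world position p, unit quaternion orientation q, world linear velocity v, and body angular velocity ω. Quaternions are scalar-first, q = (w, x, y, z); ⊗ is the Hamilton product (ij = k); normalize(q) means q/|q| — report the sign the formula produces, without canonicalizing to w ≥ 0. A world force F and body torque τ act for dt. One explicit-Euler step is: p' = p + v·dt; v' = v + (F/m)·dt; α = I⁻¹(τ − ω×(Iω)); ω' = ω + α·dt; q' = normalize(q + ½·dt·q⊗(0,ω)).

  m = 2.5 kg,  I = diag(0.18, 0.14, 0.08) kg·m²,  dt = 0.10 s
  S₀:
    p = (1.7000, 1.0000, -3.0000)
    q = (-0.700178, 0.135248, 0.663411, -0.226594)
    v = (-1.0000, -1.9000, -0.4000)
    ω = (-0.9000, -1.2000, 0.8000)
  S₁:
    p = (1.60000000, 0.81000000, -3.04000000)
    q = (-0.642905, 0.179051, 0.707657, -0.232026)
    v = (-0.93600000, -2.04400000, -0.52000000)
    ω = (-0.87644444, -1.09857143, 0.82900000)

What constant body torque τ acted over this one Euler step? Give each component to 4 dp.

τ = (0.1000, 0.0700, -0.0200)

rate change Δω = (0.02355556, 0.10142857, 0.02900000)
gyro term ω₀×Iω₀ = (0.0576, -0.0720, -0.0432)
applied torque τ = (0.1000, 0.0700, -0.0200)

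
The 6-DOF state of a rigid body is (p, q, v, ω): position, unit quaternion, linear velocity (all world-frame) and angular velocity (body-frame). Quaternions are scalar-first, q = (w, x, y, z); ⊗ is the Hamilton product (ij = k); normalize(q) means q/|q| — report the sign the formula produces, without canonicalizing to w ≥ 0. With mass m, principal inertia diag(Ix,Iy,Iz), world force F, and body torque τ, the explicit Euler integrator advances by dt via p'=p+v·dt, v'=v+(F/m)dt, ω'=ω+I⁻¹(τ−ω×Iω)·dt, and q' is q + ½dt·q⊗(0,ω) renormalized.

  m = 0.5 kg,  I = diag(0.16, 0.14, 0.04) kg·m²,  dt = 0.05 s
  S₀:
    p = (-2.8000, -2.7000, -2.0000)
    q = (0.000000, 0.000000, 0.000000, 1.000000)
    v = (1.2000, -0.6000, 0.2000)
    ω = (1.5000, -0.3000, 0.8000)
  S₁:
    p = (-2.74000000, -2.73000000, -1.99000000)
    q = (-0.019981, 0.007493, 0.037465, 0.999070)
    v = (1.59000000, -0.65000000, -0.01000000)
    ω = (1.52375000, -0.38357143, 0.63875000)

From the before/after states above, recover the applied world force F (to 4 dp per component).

velocity change Δv = (0.39000000, -0.05000000, -0.21000000)
m·(v₁−v₀)/dt = (3.9000, -0.5000, -2.1000)

F = (3.9000, -0.5000, -2.1000)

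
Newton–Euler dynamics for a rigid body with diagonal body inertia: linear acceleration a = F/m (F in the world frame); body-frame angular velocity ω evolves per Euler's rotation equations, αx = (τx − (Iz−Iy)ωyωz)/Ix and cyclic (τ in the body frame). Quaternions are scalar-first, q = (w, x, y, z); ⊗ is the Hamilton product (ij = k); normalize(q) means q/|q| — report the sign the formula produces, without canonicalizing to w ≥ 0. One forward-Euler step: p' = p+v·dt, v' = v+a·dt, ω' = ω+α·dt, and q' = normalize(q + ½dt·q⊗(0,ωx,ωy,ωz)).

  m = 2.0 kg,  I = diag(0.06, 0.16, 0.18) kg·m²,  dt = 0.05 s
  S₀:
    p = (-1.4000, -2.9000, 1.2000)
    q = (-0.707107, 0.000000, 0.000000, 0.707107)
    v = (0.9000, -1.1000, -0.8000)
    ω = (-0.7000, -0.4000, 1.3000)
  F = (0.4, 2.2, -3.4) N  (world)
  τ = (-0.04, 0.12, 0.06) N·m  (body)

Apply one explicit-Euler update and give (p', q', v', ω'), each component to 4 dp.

(τ − ω×Iω)/I = (-0.4933, 0.0675, 0.1778)
ω' = ω + α·dt = (-0.7247, -0.3966, 1.3089)
Hamilton product q⊗(0,ω) = (-0.9192391, 0.7778177, -0.2121321, -0.9192391)
q + ½dt·q⊗(0,ω), renormalized = (-0.7296, 0.0194, -0.0053, 0.6836)
linear accel F/m = (0.2000, 1.1000, -1.7000)
p' = p + v·dt = (-1.3550, -2.9550, 1.1600)
v + (F/m)dt = (0.9100, -1.0450, -0.8850)

p' = (-1.3550, -2.9550, 1.1600)
q' = (-0.7296, 0.0194, -0.0053, 0.6836)
v' = (0.9100, -1.0450, -0.8850)
ω' = (-0.7247, -0.3966, 1.3089)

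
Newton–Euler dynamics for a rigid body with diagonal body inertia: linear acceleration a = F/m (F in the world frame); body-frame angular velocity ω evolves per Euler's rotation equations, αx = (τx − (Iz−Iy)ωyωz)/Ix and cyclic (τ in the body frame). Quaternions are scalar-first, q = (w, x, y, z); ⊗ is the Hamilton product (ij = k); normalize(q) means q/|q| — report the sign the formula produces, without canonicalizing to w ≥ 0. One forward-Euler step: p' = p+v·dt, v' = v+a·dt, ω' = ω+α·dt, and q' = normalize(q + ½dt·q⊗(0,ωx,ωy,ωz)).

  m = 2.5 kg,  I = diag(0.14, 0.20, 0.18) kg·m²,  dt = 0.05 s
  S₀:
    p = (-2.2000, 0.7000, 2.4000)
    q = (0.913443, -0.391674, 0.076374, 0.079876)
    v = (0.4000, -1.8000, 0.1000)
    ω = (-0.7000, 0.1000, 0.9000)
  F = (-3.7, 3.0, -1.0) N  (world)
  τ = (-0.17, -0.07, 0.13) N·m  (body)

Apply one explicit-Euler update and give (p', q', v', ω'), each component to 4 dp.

p' = (-2.1800, 0.6100, 2.4050)
q' = (0.9042, -0.4060, 0.0860, 0.1007)
v' = (0.3260, -1.7400, 0.0800)
ω' = (-0.7601, 0.0762, 0.9373)

p' = p + v·dt = (-2.1800, 0.6100, 2.4050)
v' = v + a·dt = (0.3260, -1.7400, 0.0800)
(τ − ω×Iω)/I = (-1.2014, -0.4760, 0.7456)
ω' = ω + α·dt = (-0.7601, 0.0762, 0.9373)
q⊗(0,ω) = (-0.3536976, -0.5786611, 0.3879377, 0.8363931)
q' = normalize(q + ½dt·q⊗(0,ω)) = (0.9042, -0.4060, 0.0860, 0.1007)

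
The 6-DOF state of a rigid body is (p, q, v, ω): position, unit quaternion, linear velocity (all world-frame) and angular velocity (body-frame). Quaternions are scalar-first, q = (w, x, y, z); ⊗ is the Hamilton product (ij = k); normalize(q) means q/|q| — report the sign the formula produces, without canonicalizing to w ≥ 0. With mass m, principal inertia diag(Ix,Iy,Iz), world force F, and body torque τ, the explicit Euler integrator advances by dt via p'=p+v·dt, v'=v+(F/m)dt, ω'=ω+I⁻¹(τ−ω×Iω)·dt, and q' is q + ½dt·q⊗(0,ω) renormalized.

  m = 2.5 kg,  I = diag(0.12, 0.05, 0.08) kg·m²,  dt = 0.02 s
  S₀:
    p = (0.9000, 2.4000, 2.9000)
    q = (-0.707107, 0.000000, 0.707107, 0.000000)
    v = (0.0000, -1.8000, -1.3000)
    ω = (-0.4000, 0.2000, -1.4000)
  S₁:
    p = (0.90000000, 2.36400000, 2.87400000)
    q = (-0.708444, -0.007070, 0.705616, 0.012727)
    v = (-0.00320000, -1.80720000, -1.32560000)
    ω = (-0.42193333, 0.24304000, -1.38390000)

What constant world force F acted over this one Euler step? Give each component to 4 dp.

v₁ − v₀ = (-0.00320000, -0.00720000, -0.02560000)
applied force F = (-0.4000, -0.9000, -3.2000)

F = (-0.4000, -0.9000, -3.2000)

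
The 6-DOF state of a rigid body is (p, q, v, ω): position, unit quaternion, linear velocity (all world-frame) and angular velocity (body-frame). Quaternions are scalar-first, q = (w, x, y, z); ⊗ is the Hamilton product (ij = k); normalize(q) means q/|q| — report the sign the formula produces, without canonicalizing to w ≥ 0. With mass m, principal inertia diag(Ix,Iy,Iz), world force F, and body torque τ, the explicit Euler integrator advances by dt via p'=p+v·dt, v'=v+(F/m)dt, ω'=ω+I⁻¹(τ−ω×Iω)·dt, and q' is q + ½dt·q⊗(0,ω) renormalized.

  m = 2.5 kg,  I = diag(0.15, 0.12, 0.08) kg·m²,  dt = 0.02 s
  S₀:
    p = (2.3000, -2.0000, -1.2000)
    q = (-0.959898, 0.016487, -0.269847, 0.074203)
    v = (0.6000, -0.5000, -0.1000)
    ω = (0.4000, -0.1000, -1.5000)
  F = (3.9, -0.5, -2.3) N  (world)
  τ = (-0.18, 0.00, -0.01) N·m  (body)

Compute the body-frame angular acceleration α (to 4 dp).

α = (-1.1600, 0.3500, -0.1400)

gyro term ω×Iω = (-0.0060, -0.0420, 0.0012)
angular accel α = (-1.1600, 0.3500, -0.1400)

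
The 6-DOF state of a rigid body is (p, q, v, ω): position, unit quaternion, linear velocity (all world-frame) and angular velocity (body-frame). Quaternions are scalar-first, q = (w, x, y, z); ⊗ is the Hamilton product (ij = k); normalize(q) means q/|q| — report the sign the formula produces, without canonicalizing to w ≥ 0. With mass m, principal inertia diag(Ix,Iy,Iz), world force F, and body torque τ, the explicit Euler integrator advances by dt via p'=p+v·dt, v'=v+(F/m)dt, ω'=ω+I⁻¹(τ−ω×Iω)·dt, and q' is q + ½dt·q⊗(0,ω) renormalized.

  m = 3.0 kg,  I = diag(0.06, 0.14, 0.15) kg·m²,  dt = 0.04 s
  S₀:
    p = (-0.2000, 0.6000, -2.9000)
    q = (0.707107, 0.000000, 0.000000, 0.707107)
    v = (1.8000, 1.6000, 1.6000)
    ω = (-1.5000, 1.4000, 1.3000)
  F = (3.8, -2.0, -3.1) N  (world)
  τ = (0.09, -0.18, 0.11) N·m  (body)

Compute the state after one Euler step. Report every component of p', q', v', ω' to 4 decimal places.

ω×(Iω) gyroscopic = (0.0182, 0.1755, -0.1680)
angular accel α = (1.1967, -2.5393, 1.8533)
ω + α·dt = (-1.4521, 1.2984, 1.3741)
2q̇ = q⊗(0,ω) = (-0.9192391, -2.0506103, -0.0707107, 0.9192391)
q + ½dt·q⊗(0,ω), renormalized = (0.6879, -0.0410, -0.0014, 0.7246)
a = (1.2667, -0.6667, -1.0333)
p' = p + v·dt = (-0.1280, 0.6640, -2.8360)
v + (F/m)dt = (1.8507, 1.5733, 1.5587)

p' = (-0.1280, 0.6640, -2.8360)
q' = (0.6879, -0.0410, -0.0014, 0.7246)
v' = (1.8507, 1.5733, 1.5587)
ω' = (-1.4521, 1.2984, 1.3741)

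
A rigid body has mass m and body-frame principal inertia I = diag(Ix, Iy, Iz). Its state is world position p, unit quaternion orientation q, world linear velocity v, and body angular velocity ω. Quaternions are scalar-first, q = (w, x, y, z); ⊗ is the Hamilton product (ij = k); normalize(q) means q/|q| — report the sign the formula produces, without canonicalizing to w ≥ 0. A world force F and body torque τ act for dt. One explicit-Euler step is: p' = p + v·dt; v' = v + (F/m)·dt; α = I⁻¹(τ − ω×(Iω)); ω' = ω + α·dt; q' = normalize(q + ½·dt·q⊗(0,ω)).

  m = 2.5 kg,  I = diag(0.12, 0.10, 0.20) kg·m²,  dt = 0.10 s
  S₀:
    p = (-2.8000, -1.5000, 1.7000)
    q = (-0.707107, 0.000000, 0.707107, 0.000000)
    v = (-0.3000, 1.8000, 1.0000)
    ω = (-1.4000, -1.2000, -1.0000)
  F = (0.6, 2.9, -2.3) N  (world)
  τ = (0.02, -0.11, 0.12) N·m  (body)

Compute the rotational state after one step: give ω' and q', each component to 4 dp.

(τ − ω×Iω)/I = (-0.8333, 0.0200, 0.7680)
new body rate ω' = (-1.4833, -1.1980, -0.9232)
2q̇ = q⊗(0,ω) = (0.8485284, 0.2828428, 0.8485284, 1.6970568)
q' = normalize(q + ½dt·q⊗(0,ω)) = (-0.6611, 0.0141, 0.7454, 0.0844)

ω' = (-1.4833, -1.1980, -0.9232)
q' = (-0.6611, 0.0141, 0.7454, 0.0844)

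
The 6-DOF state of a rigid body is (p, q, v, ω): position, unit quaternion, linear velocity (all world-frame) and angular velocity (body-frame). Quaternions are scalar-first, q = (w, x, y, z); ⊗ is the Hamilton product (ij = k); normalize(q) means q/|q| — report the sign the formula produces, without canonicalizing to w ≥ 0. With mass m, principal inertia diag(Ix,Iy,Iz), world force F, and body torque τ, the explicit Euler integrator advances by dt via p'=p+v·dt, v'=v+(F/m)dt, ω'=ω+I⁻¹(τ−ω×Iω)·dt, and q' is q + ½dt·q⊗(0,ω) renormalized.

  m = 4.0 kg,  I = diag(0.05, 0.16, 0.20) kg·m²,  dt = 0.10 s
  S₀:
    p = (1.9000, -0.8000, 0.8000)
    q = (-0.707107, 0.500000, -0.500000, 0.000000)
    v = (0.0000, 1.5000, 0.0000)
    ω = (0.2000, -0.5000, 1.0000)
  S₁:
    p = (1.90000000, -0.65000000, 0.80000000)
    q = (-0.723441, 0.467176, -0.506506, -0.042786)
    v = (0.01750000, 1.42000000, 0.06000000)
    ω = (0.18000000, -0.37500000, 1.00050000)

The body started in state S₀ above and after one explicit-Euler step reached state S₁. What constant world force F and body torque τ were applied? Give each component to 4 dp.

v₁ − v₀ = (0.01750000, -0.08000000, 0.06000000)
applied force F = (0.7000, -3.2000, 2.4000)
ω₁ − ω₀ = (-0.02000000, 0.12500000, 0.00050000)
gyro term ω₀×Iω₀ = (-0.0200, -0.0300, -0.0110)
I·α + gyro = (-0.0300, 0.1700, -0.0100)

F = (0.7000, -3.2000, 2.4000)
τ = (-0.0300, 0.1700, -0.0100)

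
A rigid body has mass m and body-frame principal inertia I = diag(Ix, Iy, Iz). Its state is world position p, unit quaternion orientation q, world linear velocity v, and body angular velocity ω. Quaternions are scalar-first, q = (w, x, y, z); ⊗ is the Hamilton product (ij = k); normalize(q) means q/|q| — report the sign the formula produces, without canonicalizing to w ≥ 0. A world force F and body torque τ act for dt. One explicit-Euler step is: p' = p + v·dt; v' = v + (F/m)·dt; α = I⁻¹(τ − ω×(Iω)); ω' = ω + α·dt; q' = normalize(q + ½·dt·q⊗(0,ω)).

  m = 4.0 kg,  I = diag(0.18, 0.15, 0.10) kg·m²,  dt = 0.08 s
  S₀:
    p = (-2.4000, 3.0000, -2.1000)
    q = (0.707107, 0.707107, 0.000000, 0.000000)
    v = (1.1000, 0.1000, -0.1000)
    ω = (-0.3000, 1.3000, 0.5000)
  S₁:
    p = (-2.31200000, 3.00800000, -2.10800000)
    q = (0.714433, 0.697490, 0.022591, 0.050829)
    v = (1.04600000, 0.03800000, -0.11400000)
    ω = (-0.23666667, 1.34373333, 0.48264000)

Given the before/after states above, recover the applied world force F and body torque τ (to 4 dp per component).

F = (-2.7000, -3.1000, -0.7000)
τ = (0.1100, 0.0700, -0.0100)

ω₁ − ω₀ = (0.06333333, 0.04373333, -0.01736000)
gyro term ω₀×Iω₀ = (-0.0325, -0.0120, 0.0117)
I·α + gyro = (0.1100, 0.0700, -0.0100)
Δv = v₁−v₀ = (-0.05400000, -0.06200000, -0.01400000)
m·(v₁−v₀)/dt = (-2.7000, -3.1000, -0.7000)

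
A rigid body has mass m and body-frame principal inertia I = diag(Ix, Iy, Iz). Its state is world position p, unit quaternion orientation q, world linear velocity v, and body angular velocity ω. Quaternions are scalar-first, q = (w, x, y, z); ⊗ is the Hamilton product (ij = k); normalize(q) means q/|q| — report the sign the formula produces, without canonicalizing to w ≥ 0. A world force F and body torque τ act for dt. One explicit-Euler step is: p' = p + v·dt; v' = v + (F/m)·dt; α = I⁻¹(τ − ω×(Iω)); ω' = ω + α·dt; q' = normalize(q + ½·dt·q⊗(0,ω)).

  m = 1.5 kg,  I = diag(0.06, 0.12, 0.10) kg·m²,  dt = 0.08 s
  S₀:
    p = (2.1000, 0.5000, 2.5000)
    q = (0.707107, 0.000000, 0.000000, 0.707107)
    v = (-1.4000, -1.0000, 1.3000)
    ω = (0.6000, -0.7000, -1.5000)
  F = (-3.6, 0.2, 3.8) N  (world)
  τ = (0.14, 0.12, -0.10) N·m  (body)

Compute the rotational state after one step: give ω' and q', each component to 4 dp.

(τ − ω×Iω)/I = (2.6833, 0.7000, -0.7480)
ω' = ω + α·dt = (0.8147, -0.6440, -1.5598)
Hamilton product q⊗(0,ω) = (1.0606605, 0.9192391, -0.0707107, -1.0606605)
q' = normalize(q + ½dt·q⊗(0,ω)) = (0.7477, 0.0367, -0.0028, 0.6630)

ω' = (0.8147, -0.6440, -1.5598)
q' = (0.7477, 0.0367, -0.0028, 0.6630)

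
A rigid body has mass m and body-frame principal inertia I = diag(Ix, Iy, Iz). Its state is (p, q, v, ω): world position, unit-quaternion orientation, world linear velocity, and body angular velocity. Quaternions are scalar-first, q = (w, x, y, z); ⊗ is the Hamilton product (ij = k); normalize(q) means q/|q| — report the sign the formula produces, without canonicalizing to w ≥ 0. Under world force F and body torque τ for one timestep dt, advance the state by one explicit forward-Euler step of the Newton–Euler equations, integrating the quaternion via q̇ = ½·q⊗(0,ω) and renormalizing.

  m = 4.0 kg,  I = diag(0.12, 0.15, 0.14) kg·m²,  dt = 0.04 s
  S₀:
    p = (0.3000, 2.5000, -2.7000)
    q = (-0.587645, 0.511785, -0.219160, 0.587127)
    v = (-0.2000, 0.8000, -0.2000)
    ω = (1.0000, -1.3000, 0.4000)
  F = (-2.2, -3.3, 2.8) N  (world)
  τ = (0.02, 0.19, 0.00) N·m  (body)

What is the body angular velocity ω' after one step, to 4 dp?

ω' = (1.0049, -1.2472, 0.4111)

precession coupling ω×(Iω) = (0.0052, -0.0080, -0.0390)
α = I⁻¹(τ − ω×Iω) = (0.1233, 1.3200, 0.2786)
ω + α·dt = (1.0049, -1.2472, 0.4111)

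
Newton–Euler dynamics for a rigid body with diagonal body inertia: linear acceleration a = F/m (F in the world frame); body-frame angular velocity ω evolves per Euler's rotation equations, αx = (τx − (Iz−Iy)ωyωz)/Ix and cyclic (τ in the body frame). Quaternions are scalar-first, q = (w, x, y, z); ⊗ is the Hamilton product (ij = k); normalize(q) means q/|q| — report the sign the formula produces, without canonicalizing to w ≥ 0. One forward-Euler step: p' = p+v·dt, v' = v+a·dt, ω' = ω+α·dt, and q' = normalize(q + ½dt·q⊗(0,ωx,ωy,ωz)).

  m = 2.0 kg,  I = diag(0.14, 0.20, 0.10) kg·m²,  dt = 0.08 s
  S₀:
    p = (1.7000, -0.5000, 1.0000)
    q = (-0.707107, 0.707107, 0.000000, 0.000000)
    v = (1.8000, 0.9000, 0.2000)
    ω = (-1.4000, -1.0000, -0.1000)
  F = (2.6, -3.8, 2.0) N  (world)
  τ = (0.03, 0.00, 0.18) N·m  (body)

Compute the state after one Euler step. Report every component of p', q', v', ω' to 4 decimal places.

p' = (1.8440, -0.4280, 1.0160)
q' = (-0.6659, 0.7449, 0.0310, -0.0254)
v' = (1.9040, 0.7480, 0.2800)
ω' = (-1.3771, -1.0022, -0.0232)

a = (1.3000, -1.9000, 1.0000)
p' = p + v·dt = (1.8440, -0.4280, 1.0160)
new velocity v' = (1.9040, 0.7480, 0.2800)
gyro term ω×Iω = (-0.0100, 0.0056, 0.0840)
α = I⁻¹(τ − ω×Iω) = (0.2857, -0.0280, 0.9600)
ω + α·dt = (-1.3771, -1.0022, -0.0232)
Hamilton product q⊗(0,ω) = (0.9899498, 0.9899498, 0.7778177, -0.6363963)
q + ½dt·q⊗(0,ω), renormalized = (-0.6659, 0.7449, 0.0310, -0.0254)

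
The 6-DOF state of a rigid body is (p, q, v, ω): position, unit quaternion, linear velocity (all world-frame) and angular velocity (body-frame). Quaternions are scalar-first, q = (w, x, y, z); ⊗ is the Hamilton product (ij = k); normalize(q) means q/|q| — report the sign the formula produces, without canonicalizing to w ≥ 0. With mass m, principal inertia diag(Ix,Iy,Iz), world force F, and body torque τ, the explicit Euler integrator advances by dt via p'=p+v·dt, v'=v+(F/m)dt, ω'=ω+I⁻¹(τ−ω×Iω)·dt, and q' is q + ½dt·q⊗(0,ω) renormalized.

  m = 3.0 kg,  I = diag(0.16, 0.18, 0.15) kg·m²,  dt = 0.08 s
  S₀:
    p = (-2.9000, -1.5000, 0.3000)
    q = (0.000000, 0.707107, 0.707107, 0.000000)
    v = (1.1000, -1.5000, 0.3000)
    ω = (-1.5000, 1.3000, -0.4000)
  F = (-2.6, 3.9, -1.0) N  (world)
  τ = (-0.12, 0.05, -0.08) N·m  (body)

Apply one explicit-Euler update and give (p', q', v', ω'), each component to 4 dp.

p' = (-2.8120, -1.6200, 0.3240)
q' = (0.0056, 0.6935, 0.7161, 0.0789)
v' = (1.0307, -1.3960, 0.2733)
ω' = (-1.5678, 1.3196, -0.4219)

gyro term ω×Iω = (0.0156, 0.0060, -0.0390)
(τ − ω×Iω)/I = (-0.8475, 0.2444, -0.2733)
new body rate ω' = (-1.5678, 1.3196, -0.4219)
q⊗(0,ω) = (0.1414214, -0.2828428, 0.2828428, 1.9798996)
q + ½dt·q⊗(0,ω), renormalized = (0.0056, 0.6935, 0.7161, 0.0789)
linear accel F/m = (-0.8667, 1.3000, -0.3333)
p + v·dt = (-2.8120, -1.6200, 0.3240)
v + (F/m)dt = (1.0307, -1.3960, 0.2733)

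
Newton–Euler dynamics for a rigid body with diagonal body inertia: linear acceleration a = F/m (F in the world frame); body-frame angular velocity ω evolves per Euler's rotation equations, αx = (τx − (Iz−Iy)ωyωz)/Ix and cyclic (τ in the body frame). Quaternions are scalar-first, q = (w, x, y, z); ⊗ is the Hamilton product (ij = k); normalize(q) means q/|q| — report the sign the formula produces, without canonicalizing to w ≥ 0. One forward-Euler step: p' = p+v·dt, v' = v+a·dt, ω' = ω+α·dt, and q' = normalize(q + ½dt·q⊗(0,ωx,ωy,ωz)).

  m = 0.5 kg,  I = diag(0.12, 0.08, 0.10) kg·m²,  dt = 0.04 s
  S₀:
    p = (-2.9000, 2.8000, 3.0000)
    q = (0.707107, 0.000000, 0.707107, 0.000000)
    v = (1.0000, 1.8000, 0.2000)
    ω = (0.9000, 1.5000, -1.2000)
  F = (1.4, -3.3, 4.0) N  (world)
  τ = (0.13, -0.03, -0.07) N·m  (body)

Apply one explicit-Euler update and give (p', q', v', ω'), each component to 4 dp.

p' = (-2.8600, 2.8720, 3.0080)
q' = (0.6853, -0.0042, 0.7277, -0.0297)
v' = (1.1120, 1.5360, 0.5200)
ω' = (0.9553, 1.4958, -1.2064)

p' = p + v·dt = (-2.8600, 2.8720, 3.0080)
v' = v + a·dt = (1.1120, 1.5360, 0.5200)
ω×(Iω) gyroscopic = (-0.0360, -0.0216, -0.0540)
α = I⁻¹(τ − ω×Iω) = (1.3833, -0.1050, -0.1600)
ω + α·dt = (0.9553, 1.4958, -1.2064)
q⊗(0,ω) = (-1.0606605, -0.2121321, 1.0606605, -1.4849247)
q' = normalize(q + ½dt·q⊗(0,ω)) = (0.6853, -0.0042, 0.7277, -0.0297)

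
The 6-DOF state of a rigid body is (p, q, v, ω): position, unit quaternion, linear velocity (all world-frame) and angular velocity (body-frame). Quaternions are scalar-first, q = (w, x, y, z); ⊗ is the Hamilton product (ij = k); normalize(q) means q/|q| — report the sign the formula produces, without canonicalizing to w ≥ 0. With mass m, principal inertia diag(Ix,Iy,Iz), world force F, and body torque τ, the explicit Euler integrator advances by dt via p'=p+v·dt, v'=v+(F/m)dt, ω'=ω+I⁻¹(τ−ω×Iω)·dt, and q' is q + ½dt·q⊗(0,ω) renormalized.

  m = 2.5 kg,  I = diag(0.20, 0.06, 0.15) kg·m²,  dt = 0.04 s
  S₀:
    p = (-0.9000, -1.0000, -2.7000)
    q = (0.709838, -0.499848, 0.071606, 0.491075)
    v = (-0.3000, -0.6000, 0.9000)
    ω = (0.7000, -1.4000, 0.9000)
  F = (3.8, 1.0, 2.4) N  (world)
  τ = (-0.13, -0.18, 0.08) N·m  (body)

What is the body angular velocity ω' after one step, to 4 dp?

(τ − ω×Iω)/I = (-0.0830, -3.5250, -0.3813)
ω + α·dt = (0.6967, -1.5410, 0.8847)

ω' = (0.6967, -1.5410, 0.8847)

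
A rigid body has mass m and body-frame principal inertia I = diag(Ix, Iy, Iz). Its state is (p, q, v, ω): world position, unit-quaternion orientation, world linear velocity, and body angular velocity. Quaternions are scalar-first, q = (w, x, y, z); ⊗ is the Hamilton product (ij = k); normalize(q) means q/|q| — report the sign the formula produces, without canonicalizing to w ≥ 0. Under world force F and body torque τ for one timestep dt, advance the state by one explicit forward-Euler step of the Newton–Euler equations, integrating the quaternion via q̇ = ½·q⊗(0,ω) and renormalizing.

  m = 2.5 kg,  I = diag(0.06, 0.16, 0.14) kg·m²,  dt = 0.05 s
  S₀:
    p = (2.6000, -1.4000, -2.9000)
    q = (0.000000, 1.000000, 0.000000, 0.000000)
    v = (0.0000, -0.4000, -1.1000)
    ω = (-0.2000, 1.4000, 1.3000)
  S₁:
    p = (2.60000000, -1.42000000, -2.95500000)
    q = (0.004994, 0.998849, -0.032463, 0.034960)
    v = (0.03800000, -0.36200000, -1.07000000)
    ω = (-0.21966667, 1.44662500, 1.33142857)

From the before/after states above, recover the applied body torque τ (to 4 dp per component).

ω₁ − ω₀ = (-0.01966667, 0.04662500, 0.03142857)
τ = I·(Δω/dt) + ω₀×(Iω₀) = (-0.0600, 0.1700, 0.0600)

τ = (-0.0600, 0.1700, 0.0600)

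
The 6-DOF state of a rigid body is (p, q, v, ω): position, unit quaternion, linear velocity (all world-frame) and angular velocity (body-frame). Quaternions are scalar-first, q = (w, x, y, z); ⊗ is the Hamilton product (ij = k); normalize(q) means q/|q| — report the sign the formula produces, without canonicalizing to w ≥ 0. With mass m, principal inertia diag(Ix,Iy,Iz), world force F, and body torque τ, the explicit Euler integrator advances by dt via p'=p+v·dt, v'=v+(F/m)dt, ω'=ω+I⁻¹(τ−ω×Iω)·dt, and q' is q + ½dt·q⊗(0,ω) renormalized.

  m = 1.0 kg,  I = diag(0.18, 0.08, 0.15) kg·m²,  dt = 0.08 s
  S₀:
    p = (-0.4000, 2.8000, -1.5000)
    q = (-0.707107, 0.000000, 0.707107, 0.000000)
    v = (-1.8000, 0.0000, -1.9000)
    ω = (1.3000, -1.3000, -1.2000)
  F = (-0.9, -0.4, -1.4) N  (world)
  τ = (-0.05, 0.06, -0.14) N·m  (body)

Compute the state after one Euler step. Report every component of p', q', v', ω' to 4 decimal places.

α = I⁻¹(τ − ω×Iω) = (-0.8844, 1.3350, -2.0600)
ω' = ω + α·dt = (1.2292, -1.1932, -1.3648)
2q̇ = q⊗(0,ω) = (0.9192391, -1.7677675, 0.9192391, -0.0707107)
q' = normalize(q + ½dt·q⊗(0,ω)) = (-0.6678, -0.0704, 0.7410, -0.0028)
p' = p + v·dt = (-0.5440, 2.8000, -1.6520)
new velocity v' = (-1.8720, -0.0320, -2.0120)

p' = (-0.5440, 2.8000, -1.6520)
q' = (-0.6678, -0.0704, 0.7410, -0.0028)
v' = (-1.8720, -0.0320, -2.0120)
ω' = (1.2292, -1.1932, -1.3648)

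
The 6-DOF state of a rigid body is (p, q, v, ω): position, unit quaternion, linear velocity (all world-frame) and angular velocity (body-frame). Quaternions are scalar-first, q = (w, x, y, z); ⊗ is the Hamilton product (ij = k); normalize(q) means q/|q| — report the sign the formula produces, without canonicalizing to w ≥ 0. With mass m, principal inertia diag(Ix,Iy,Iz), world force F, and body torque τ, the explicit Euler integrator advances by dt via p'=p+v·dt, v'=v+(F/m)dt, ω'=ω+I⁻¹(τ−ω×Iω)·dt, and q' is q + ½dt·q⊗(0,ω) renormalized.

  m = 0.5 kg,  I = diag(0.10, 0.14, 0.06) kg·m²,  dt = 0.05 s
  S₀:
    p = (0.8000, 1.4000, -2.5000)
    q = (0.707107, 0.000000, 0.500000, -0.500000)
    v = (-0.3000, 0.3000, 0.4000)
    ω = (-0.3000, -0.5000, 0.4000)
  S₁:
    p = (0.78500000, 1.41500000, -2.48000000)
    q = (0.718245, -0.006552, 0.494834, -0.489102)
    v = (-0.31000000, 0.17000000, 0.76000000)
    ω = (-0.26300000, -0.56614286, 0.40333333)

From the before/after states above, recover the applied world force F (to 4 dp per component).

Δv = v₁−v₀ = (-0.01000000, -0.13000000, 0.36000000)
F = m·Δv/dt = (-0.1000, -1.3000, 3.6000)

F = (-0.1000, -1.3000, 3.6000)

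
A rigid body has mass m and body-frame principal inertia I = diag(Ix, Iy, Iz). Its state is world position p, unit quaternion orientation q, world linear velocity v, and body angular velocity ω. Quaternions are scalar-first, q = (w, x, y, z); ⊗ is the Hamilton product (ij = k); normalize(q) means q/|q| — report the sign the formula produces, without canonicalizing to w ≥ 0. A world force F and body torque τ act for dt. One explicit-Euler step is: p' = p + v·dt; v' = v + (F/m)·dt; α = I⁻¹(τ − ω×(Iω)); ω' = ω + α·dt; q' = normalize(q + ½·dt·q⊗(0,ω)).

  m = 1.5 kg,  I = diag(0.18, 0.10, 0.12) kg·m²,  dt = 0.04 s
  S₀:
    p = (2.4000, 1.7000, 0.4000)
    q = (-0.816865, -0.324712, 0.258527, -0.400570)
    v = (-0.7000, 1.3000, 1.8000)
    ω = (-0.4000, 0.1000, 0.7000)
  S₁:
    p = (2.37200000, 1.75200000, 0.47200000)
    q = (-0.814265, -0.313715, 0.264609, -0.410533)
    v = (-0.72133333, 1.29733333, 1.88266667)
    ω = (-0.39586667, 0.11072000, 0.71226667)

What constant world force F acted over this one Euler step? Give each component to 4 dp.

Δv = v₁−v₀ = (-0.02133333, -0.00266667, 0.08266667)
F = m·Δv/dt = (-0.8000, -0.1000, 3.1000)

F = (-0.8000, -0.1000, 3.1000)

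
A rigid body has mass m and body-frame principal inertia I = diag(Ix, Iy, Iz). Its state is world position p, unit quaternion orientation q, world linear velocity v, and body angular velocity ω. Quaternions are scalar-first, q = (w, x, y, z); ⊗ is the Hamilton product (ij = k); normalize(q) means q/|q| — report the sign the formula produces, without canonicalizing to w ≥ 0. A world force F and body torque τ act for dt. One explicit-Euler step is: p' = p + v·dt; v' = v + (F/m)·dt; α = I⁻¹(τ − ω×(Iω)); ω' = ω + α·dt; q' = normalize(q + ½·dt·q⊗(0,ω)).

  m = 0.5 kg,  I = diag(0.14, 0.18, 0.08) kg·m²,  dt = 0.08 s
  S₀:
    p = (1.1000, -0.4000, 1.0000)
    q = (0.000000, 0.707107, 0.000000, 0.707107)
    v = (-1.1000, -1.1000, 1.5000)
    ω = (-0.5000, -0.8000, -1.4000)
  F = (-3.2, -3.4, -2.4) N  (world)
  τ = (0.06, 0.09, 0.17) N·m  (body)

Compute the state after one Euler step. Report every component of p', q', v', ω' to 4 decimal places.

(τ − ω×Iω)/I = (1.2286, 0.2667, 1.9250)
new body rate ω' = (-0.4017, -0.7787, -1.2460)
2q̇ = q⊗(0,ω) = (1.3435033, 0.5656856, 0.6363963, -0.5656856)
q + ½dt·q⊗(0,ω), renormalized = (0.0536, 0.7281, 0.0254, 0.6829)
a = (-6.4000, -6.8000, -4.8000)
p' = p + v·dt = (1.0120, -0.4880, 1.1200)
v' = v + a·dt = (-1.6120, -1.6440, 1.1160)

p' = (1.0120, -0.4880, 1.1200)
q' = (0.0536, 0.7281, 0.0254, 0.6829)
v' = (-1.6120, -1.6440, 1.1160)
ω' = (-0.4017, -0.7787, -1.2460)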